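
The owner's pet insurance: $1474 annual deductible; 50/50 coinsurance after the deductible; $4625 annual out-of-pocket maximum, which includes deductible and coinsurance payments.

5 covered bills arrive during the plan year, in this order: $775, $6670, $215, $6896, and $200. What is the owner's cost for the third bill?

$107.50

Claim 1 ($775): all of it applies to the deductible. Owner owes $775 (running OOP $775).
Claim 2 ($6670): $699 finishes the deductible; $5971 goes to coinsurance; owner's 50% is $2985.50. Owner owes $3684.50 (running OOP $4459.50).
Claim 3 ($215): 50% coinsurance on $215 = $107.50. Owner pays $107.50; OOP now $4567.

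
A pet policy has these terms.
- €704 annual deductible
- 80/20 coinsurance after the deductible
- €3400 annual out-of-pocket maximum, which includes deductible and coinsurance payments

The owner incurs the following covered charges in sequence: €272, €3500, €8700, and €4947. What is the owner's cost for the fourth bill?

€342.40

Claim 1 — €272: all of it applies to the deductible. Cost to owner: €272. OOP to date €272.
Claim 2 — €3500: €432 finishes the deductible; €3068 goes to coinsurance; coinsurance €3068 × 20% = €613.60. Owner pays €1045.60; OOP now €1317.60.
Claim 3 — €8700: deductible already satisfied, so owner's share is 20% × €8700 = €1740. Owner pays €1740; OOP now €3057.60.
Claim 4 — €4947: deductible met; 20% of €4947 = €989.40. That would push OOP to €4047, over the €3400 cap, so owner pays €3400 − €3057.60 = €342.40.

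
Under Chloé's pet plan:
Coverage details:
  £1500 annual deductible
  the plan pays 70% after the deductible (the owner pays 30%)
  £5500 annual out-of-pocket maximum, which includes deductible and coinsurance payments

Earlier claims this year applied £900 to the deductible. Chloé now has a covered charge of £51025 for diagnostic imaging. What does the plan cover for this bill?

£900 of the £1500 deductible is already met, leaving £600.
The remaining £50425 (= £51025 − £600) moves to coinsurance.
Owner's 30% share of £50425 is £15127.50.
That puts the owner's cost at £600 + £15127.50 = £15727.50 before any cap.
Adding £15727.50 to the £900 already spent would give £16627.50, which exceeds the £5500 cap; the owner pays just £5500 − £900 = £4600.
Insurer pays the balance: £51025 − £4600 = £46425.

£46425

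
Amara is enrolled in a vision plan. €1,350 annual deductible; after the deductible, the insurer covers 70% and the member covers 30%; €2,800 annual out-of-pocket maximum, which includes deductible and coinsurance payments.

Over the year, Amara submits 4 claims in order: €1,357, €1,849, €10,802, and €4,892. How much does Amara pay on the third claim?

€893.20

#1 (€1,357): €1,350 to deductible, leaving €7; 30% of €7 = €2.10. Member pays €1,352.10; OOP now €1,352.10.
#2 (€1,849): 30% coinsurance on €1,849 = €554.70. Member pays €554.70; OOP now €1,906.80.
#3 (€10,802): deductible met; 30% of €10,802 = €3,240.60. That would push OOP to €5,147.40, over the €2,800 cap, so member pays €2,800 − €1,906.80 = €893.20.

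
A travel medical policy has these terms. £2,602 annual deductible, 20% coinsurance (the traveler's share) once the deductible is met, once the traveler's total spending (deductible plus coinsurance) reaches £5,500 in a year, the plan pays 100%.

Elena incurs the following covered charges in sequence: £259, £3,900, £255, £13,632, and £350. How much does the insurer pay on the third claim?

#1 (£259): entire amount goes to the deductible. Traveler pays £259; OOP now £259. Insurer: £259 − £259 = £0.
#2 (£3,900): £2,343 finishes the deductible; £1,557 goes to coinsurance; 20% of £1,557 = £311.40. Traveler pays £2,654.40; OOP now £2,913.40. Plan pays £3,900 − £2,654.40 = £1,245.60.
#3 (£255): deductible already satisfied, so traveler's share is 20% × £255 = £51. Traveler pays £51; OOP now £2,964.40. Plan pays £255 − £51 = £204.

£204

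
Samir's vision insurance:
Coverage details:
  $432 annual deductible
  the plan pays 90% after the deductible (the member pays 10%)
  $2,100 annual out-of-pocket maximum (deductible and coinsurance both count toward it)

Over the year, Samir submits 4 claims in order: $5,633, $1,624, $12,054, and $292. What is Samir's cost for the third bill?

$985.50

#1 ($5,633): $432 finishes the deductible; $5,201 goes to coinsurance; coinsurance $5,201 × 10% = $520.10. Cost to member: $952.10. OOP to date $952.10.
#2 ($1,624): deductible met; 10% of $1,624 = $162.40. Member owes $162.40 (running OOP $1,114.50).
#3 ($12,054): deductible met; 10% of $12,054 = $1,205.40. OOP would hit $2,319.90 > $2,100, so the cap limits the member to $2,100 − $1,114.50 = $985.50.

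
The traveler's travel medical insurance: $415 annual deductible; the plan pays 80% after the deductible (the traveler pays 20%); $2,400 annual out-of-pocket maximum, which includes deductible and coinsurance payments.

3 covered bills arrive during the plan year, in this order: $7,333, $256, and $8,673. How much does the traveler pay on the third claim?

#1 ($7,333): $415 finishes the deductible; $6,918 goes to coinsurance; traveler's 20% is $1,383.60. Cost to traveler: $1,798.60. OOP to date $1,798.60.
#2 ($256): deductible already satisfied, so traveler's share is 20% × $256 = $51.20. Cost to traveler: $51.20. OOP to date $1,849.80.
#3 ($8,673): 20% coinsurance on $8,673 = $1,734.60. OOP would hit $3,584.40 > $2,400, so the cap limits the traveler to $2,400 − $1,849.80 = $550.20.

$550.20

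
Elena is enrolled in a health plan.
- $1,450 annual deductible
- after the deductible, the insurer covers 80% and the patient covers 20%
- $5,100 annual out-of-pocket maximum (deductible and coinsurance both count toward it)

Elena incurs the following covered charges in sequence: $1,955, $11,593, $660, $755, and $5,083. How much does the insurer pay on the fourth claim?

$604

Claim 1 — $1,955: $1,450 finishes the deductible; $505 goes to coinsurance; 20% of $505 = $101. Cost to patient: $1,551. OOP to date $1,551. Plan pays $1,955 − $1,551 = $404.
Claim 2 — $11,593: deductible already satisfied, so patient's share is 20% × $11,593 = $2,318.60. Cost to patient: $2,318.60. OOP to date $3,869.60. Plan pays $11,593 − $2,318.60 = $9,274.40.
Claim 3 — $660: 20% coinsurance on $660 = $132. Cost to patient: $132. OOP to date $4,001.60. Insurer: $660 − $132 = $528.
Claim 4 — $755: 20% coinsurance on $755 = $151. Patient pays $151; OOP now $4,152.60. Plan pays $755 − $151 = $604.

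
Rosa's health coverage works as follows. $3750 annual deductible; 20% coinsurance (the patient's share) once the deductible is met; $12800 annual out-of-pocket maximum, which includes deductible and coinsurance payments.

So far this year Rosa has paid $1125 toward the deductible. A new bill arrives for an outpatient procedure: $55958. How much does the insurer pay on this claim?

Remaining deductible: $3750 − $1125 = $2625.
The remaining $53333 (= $55958 − $2625) moves to coinsurance.
Patient's 20% share of $53333 is $10666.60.
Patient responsibility before any cap: $2625 + $10666.60 = $13291.60.
That would bring total out-of-pocket to $14416.60, past the $12800 cap. The patient is capped at $12800 − $1125 = $11675 on this claim.
The insurer covers the remainder: $55958 − $11675 = $44283.

$44283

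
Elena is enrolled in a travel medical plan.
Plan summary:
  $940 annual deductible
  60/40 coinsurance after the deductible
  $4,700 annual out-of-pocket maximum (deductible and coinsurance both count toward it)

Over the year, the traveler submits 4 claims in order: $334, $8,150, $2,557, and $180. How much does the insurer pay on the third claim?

$1,814.60

#1 ($334): entire amount goes to the deductible. Cost to traveler: $334. OOP to date $334. Insurer: $334 − $334 = $0.
#2 ($8,150): $606 to deductible, leaving $7,544; traveler's 40% is $3,017.60. Traveler owes $3,623.60 (running OOP $3,957.60). Plan pays $8,150 − $3,623.60 = $4,526.40.
#3 ($2,557): 40% coinsurance on $2,557 = $1,022.80. OOP would hit $4,980.40 > $4,700, so the cap limits the traveler to $4,700 − $3,957.60 = $742.40. Insurer: $2,557 − $742.40 = $1,814.60.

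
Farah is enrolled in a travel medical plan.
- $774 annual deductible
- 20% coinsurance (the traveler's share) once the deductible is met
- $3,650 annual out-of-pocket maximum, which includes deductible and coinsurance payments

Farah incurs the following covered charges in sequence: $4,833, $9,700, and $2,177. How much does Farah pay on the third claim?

Bill 1, $4,833: $774 to deductible, leaving $4,059; coinsurance $4,059 × 20% = $811.80. Traveler pays $1,585.80; OOP now $1,585.80.
Bill 2, $9,700: deductible already satisfied, so traveler's share is 20% × $9,700 = $1,940. Traveler owes $1,940 (running OOP $3,525.80).
Bill 3, $2,177: 20% coinsurance on $2,177 = $435.40. That would push OOP to $3,961.20, over the $3,650 cap, so traveler pays $3,650 − $3,525.80 = $124.20.

$124.20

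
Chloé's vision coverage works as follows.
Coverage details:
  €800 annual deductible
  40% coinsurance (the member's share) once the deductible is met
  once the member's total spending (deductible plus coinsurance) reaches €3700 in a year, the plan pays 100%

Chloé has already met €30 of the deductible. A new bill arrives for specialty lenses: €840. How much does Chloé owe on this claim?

Deductible still to meet: €800 − €30 = €770.
That leaves €840 − €770 = €70 for coinsurance.
Coinsurance: €70 × 40% = €28.
That puts the member's cost at €770 + €28 = €798 before any cap.
Cumulative spending €30 + €798 = €828 stays under the €3700 maximum.

€798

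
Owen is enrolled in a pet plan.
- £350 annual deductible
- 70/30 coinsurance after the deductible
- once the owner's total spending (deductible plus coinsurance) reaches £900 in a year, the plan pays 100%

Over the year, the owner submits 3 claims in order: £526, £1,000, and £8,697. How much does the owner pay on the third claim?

Bill 1, £526: £350 to deductible, leaving £176; 30% of £176 = £52.80. Owner pays £402.80; OOP now £402.80.
Bill 2, £1,000: deductible met; 30% of £1,000 = £300. Owner pays £300; OOP now £702.80.
Bill 3, £8,697: deductible met; 30% of £8,697 = £2,609.10. Adding that to £702.80 gives £3,311.90, past the £900 cap; owner pays only £900 − £702.80 = £197.20.

£197.20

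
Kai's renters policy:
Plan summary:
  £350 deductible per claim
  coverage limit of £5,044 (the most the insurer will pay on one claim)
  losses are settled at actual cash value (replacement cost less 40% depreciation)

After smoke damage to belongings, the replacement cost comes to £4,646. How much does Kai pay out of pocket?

£2,208.40

At 40% depreciation, ACV = £4,646 − £1,858.40 = £2,787.60.
Less the £350 deductible: £2,787.60 − £350 = £2,437.60.
That's under the £5,044 cap, so the insurer reimburses the full £2,437.60.
Out of pocket: £4,646 − £2,437.60 = £2,208.40.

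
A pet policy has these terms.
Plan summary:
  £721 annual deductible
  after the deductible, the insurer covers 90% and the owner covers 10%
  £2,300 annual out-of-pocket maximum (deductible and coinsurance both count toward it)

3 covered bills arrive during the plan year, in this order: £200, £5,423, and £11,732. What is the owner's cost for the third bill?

Claim 1 — £200: all of it applies to the deductible. Owner pays £200; OOP now £200.
Claim 2 — £5,423: £521 finishes the deductible; £4,902 goes to coinsurance; 10% of £4,902 = £490.20. Owner owes £1,011.20 (running OOP £1,211.20).
Claim 3 — £11,732: deductible met; 10% of £11,732 = £1,173.20. OOP would hit £2,384.40 > £2,300, so the cap limits the owner to £2,300 − £1,211.20 = £1,088.80.

£1,088.80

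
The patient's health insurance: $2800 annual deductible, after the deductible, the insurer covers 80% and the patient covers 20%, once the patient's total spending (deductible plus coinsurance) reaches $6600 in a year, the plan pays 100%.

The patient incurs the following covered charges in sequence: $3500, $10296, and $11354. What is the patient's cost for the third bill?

$1600.80

Bill 1, $3500: $2800 to deductible, leaving $700; coinsurance $700 × 20% = $140. Patient owes $2940 (running OOP $2940).
Bill 2, $10296: deductible already satisfied, so patient's share is 20% × $10296 = $2059.20. Patient pays $2059.20; OOP now $4999.20.
Bill 3, $11354: deductible already satisfied, so patient's share is 20% × $11354 = $2270.80. OOP would hit $7270 > $6600, so the cap limits the patient to $6600 − $4999.20 = $1600.80.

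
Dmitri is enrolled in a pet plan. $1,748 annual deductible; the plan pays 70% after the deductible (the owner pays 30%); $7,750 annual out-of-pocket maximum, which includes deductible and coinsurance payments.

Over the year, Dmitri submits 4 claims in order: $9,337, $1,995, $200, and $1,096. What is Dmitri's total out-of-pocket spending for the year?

$5,012

Claim 1 ($9,337): deductible takes $1,748, $7,589 remains; 30% of $7,589 = $2,276.70. Owner pays $4,024.70; OOP now $4,024.70.
Claim 2 ($1,995): deductible met; 30% of $1,995 = $598.50. Owner pays $598.50; OOP now $4,623.20.
Claim 3 ($200): 30% coinsurance on $200 = $60. Owner pays $60; OOP now $4,683.20.
Claim 4 ($1,096): deductible met; 30% of $1,096 = $328.80. Owner owes $328.80 (running OOP $5,012).
Summing the owner's payments: $4,024.70 + $598.50 + $60 + $328.80 = $5,012.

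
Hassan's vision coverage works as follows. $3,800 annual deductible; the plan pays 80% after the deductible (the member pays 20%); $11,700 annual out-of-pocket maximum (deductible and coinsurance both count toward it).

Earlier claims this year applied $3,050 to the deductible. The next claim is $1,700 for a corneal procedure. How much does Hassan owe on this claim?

$940

$3,050 of the $3,800 deductible is already met, leaving $750.
That leaves $1,700 − $750 = $950 for coinsurance.
Member's 20% share of $950 is $190.
Member responsibility before any cap: $750 + $190 = $940.
Year-to-date out-of-pocket becomes $3,050 + $940 = $3,990, still under the $11,700 maximum, so no cap applies.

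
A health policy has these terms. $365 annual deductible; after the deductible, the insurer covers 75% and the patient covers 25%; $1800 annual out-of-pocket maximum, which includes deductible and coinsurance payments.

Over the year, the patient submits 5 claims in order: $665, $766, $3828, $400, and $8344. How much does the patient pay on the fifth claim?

#1 ($665): $365 to deductible, leaving $300; 25% of $300 = $75. Patient pays $440; OOP now $440.
#2 ($766): deductible met; 25% of $766 = $191.50. Patient owes $191.50 (running OOP $631.50).
#3 ($3828): deductible already satisfied, so patient's share is 25% × $3828 = $957. Cost to patient: $957. OOP to date $1588.50.
#4 ($400): deductible already satisfied, so patient's share is 25% × $400 = $100. Patient owes $100 (running OOP $1688.50).
#5 ($8344): 25% coinsurance on $8344 = $2086. OOP would hit $3774.50 > $1800, so the cap limits the patient to $1800 − $1688.50 = $111.50.

$111.50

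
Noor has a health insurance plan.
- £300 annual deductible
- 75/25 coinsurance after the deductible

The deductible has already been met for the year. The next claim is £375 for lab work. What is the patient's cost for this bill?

With the deductible met, the entire £375 is subject to coinsurance.
Patient's 25% share of £375 is £93.75.

£93.75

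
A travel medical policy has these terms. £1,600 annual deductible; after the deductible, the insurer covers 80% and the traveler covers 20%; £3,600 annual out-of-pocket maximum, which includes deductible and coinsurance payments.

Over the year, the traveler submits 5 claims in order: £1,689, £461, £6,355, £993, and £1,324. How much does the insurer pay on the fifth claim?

#1 (£1,689): £1,600 finishes the deductible; £89 goes to coinsurance; coinsurance £89 × 20% = £17.80. Cost to traveler: £1,617.80. OOP to date £1,617.80. Plan pays £1,689 − £1,617.80 = £71.20.
#2 (£461): deductible already satisfied, so traveler's share is 20% × £461 = £92.20. Traveler owes £92.20 (running OOP £1,710). Insurer: £461 − £92.20 = £368.80.
#3 (£6,355): deductible met; 20% of £6,355 = £1,271. Traveler pays £1,271; OOP now £2,981. Insurer: £6,355 − £1,271 = £5,084.
#4 (£993): deductible met; 20% of £993 = £198.60. Traveler owes £198.60 (running OOP £3,179.60). Plan pays £993 − £198.60 = £794.40.
#5 (£1,324): deductible already satisfied, so traveler's share is 20% × £1,324 = £264.80. Cost to traveler: £264.80. OOP to date £3,444.40. Insurer: £1,324 − £264.80 = £1,059.20.

£1,059.20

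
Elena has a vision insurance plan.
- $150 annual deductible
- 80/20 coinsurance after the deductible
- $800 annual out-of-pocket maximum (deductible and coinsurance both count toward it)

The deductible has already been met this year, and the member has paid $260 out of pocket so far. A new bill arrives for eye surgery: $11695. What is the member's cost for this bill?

$540

With the deductible met, the entire $11695 is subject to coinsurance.
Member's 20% share of $11695 is $2339.
Adding $2339 to the $260 already spent would give $2599, which exceeds the $800 cap; the member pays just $800 − $260 = $540.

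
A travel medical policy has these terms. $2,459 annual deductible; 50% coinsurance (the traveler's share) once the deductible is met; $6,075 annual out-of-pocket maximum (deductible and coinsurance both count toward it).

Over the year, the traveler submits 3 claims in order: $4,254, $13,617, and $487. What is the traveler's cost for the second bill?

$2,718.50

Bill 1, $4,254: deductible takes $2,459, $1,795 remains; traveler's 50% is $897.50. Traveler pays $3,356.50; OOP now $3,356.50.
Bill 2, $13,617: deductible met; 50% of $13,617 = $6,808.50. Adding that to $3,356.50 gives $10,165, past the $6,075 cap; traveler pays only $6,075 − $3,356.50 = $2,718.50.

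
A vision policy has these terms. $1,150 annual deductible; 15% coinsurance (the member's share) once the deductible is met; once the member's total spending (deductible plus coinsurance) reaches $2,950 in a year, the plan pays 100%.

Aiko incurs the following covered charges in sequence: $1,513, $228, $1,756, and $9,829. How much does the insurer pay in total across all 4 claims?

$10,376

Bill 1, $1,513: deductible takes $1,150, $363 remains; 15% of $363 = $54.45. Member pays $1,204.45; OOP now $1,204.45. Insurer: $1,513 − $1,204.45 = $308.55.
Bill 2, $228: 15% coinsurance on $228 = $34.20. Cost to member: $34.20. OOP to date $1,238.65. Plan pays $228 − $34.20 = $193.80.
Bill 3, $1,756: deductible met; 15% of $1,756 = $263.40. Member pays $263.40; OOP now $1,502.05. Plan pays $1,756 − $263.40 = $1,492.60.
Bill 4, $9,829: 15% coinsurance on $9,829 = $1,474.35. Adding that to $1,502.05 gives $2,976.40, past the $2,950 cap; member pays only $2,950 − $1,502.05 = $1,447.95. Insurer: $9,829 − $1,447.95 = $8,381.05.
Insurer total = bills − member's total = $13,326 − $2,950 = $10,376.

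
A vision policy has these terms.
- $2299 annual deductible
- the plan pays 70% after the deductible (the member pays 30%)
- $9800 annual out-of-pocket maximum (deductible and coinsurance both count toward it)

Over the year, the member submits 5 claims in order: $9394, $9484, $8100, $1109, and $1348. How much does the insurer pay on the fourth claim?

$1011.70

#1 ($9394): deductible takes $2299, $7095 remains; coinsurance $7095 × 30% = $2128.50. Member owes $4427.50 (running OOP $4427.50). Plan pays $9394 − $4427.50 = $4966.50.
#2 ($9484): deductible met; 30% of $9484 = $2845.20. Member pays $2845.20; OOP now $7272.70. Insurer: $9484 − $2845.20 = $6638.80.
#3 ($8100): 30% coinsurance on $8100 = $2430. Member pays $2430; OOP now $9702.70. Plan pays $8100 − $2430 = $5670.
#4 ($1109): 30% coinsurance on $1109 = $332.70. That would push OOP to $10035.40, over the $9800 cap, so member pays $9800 − $9702.70 = $97.30. Plan pays $1109 − $97.30 = $1011.70.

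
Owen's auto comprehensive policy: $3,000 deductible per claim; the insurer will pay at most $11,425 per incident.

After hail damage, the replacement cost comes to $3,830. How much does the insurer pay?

After the deductible, $3,830 − $3,000 = $830 remains.
$830 ≤ $11,425, so the limit doesn't bind; insurer pays $830.

$830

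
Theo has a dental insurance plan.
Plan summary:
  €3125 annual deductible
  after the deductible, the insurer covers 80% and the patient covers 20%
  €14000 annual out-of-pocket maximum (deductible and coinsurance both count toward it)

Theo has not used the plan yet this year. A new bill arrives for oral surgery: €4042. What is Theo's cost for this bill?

€3308.40

The full €3125 deductible is still open; €3125 of this bill applies to it.
That leaves €4042 − €3125 = €917 for coinsurance.
Patient's 20% share of €917 is €183.40.
Patient responsibility before any cap: €3125 + €183.40 = €3308.40.
Total out-of-pocket so far would be €0 + €3308.40 = €3308.40, below the €14000 cap — no reduction.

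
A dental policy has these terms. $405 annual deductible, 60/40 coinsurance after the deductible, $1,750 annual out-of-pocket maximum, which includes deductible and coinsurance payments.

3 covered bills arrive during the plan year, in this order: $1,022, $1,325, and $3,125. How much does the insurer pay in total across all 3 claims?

Bill 1, $1,022: $405 finishes the deductible; $617 goes to coinsurance; 40% of $617 = $246.80. Cost to patient: $651.80. OOP to date $651.80. Plan pays $1,022 − $651.80 = $370.20.
Bill 2, $1,325: deductible met; 40% of $1,325 = $530. Patient owes $530 (running OOP $1,181.80). Plan pays $1,325 − $530 = $795.
Bill 3, $3,125: deductible met; 40% of $3,125 = $1,250. OOP would hit $2,431.80 > $1,750, so the cap limits the patient to $1,750 − $1,181.80 = $568.20. Plan pays $3,125 − $568.20 = $2,556.80.
Insurer total = bills − patient's total = $5,472 − $1,750 = $3,722.

$3,722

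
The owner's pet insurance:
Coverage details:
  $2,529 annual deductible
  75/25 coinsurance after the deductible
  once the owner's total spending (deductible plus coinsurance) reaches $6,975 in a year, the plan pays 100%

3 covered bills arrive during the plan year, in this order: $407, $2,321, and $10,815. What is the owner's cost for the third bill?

$2,703.75

#1 ($407): entire amount goes to the deductible. Owner owes $407 (running OOP $407).
#2 ($2,321): $2,122 to deductible, leaving $199; coinsurance $199 × 25% = $49.75. Owner owes $2,171.75 (running OOP $2,578.75).
#3 ($10,815): 25% coinsurance on $10,815 = $2,703.75. Cost to owner: $2,703.75. OOP to date $5,282.50.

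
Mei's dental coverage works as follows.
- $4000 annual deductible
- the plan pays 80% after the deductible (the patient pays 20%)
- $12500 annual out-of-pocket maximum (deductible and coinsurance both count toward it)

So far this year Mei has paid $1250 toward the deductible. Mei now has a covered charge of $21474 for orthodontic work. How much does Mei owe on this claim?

$1250 of the $4000 deductible is already met, leaving $2750.
That leaves $21474 − $2750 = $18724 for coinsurance.
20% of $18724 = $3744.80 falls to the patient.
Patient responsibility before any cap: $2750 + $3744.80 = $6494.80.
Total out-of-pocket so far would be $1250 + $6494.80 = $7744.80, below the $12500 cap — no reduction.

$6494.80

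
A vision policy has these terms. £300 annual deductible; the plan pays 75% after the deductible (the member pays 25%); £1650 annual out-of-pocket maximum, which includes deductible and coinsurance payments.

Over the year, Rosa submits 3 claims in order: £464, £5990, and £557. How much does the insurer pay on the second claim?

#1 (£464): £300 finishes the deductible; £164 goes to coinsurance; coinsurance £164 × 25% = £41. Cost to member: £341. OOP to date £341. Plan pays £464 − £341 = £123.
#2 (£5990): 25% coinsurance on £5990 = £1497.50. That would push OOP to £1838.50, over the £1650 cap, so member pays £1650 − £341 = £1309. Insurer: £5990 − £1309 = £4681.

£4681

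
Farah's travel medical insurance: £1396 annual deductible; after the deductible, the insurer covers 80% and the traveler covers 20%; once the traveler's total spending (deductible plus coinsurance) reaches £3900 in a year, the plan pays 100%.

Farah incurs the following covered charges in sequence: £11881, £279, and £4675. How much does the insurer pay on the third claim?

£4323.80

Claim 1 (£11881): £1396 to deductible, leaving £10485; coinsurance £10485 × 20% = £2097. Traveler owes £3493 (running OOP £3493). Insurer: £11881 − £3493 = £8388.
Claim 2 (£279): deductible already satisfied, so traveler's share is 20% × £279 = £55.80. Traveler pays £55.80; OOP now £3548.80. Insurer: £279 − £55.80 = £223.20.
Claim 3 (£4675): deductible already satisfied, so traveler's share is 20% × £4675 = £935. Adding that to £3548.80 gives £4483.80, past the £3900 cap; traveler pays only £3900 − £3548.80 = £351.20. Insurer: £4675 − £351.20 = £4323.80.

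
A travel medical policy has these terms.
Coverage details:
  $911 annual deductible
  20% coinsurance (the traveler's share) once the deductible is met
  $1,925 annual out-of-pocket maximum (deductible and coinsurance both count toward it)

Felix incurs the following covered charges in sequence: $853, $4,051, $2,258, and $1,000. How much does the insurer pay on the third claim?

Claim 1 ($853): fully absorbed by the deductible. Traveler owes $853 (running OOP $853). Insurer: $853 − $853 = $0.
Claim 2 ($4,051): $58 finishes the deductible; $3,993 goes to coinsurance; 20% of $3,993 = $798.60. Traveler owes $856.60 (running OOP $1,709.60). Insurer: $4,051 − $856.60 = $3,194.40.
Claim 3 ($2,258): 20% coinsurance on $2,258 = $451.60. That would push OOP to $2,161.20, over the $1,925 cap, so traveler pays $1,925 − $1,709.60 = $215.40. Plan pays $2,258 − $215.40 = $2,042.60.

$2,042.60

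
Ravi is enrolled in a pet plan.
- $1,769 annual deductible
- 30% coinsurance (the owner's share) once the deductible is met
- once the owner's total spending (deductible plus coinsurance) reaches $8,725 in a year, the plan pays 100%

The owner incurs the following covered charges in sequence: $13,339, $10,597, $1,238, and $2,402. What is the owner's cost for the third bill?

$305.90

#1 ($13,339): $1,769 to deductible, leaving $11,570; owner's 30% is $3,471. Cost to owner: $5,240. OOP to date $5,240.
#2 ($10,597): deductible already satisfied, so owner's share is 30% × $10,597 = $3,179.10. Owner owes $3,179.10 (running OOP $8,419.10).
#3 ($1,238): deductible met; 30% of $1,238 = $371.40. That would push OOP to $8,790.50, over the $8,725 cap, so owner pays $8,725 − $8,419.10 = $305.90.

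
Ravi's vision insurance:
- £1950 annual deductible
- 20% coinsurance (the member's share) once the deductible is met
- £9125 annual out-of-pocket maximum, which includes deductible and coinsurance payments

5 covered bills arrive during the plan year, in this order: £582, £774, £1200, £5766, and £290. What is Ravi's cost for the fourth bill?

£1153.20

Claim 1 — £582: fully absorbed by the deductible. Member pays £582; OOP now £582.
Claim 2 — £774: entire amount goes to the deductible. Member owes £774 (running OOP £1356).
Claim 3 — £1200: £594 finishes the deductible; £606 goes to coinsurance; member's 20% is £121.20. Cost to member: £715.20. OOP to date £2071.20.
Claim 4 — £5766: deductible already satisfied, so member's share is 20% × £5766 = £1153.20. Member pays £1153.20; OOP now £3224.40.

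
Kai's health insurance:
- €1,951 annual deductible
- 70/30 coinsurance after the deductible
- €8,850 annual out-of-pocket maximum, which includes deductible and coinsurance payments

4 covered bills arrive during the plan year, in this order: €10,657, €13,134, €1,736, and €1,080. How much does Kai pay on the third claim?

Claim 1 (€10,657): deductible takes €1,951, €8,706 remains; coinsurance €8,706 × 30% = €2,611.80. Cost to patient: €4,562.80. OOP to date €4,562.80.
Claim 2 (€13,134): 30% coinsurance on €13,134 = €3,940.20. Patient owes €3,940.20 (running OOP €8,503).
Claim 3 (€1,736): deductible already satisfied, so patient's share is 30% × €1,736 = €520.80. That would push OOP to €9,023.80, over the €8,850 cap, so patient pays €8,850 − €8,503 = €347.

€347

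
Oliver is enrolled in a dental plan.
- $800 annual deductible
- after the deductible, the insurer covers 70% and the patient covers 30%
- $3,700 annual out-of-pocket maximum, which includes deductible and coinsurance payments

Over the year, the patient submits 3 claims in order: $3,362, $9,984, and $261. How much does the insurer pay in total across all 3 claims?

$9,907

Bill 1, $3,362: deductible takes $800, $2,562 remains; coinsurance $2,562 × 30% = $768.60. Patient owes $1,568.60 (running OOP $1,568.60). Insurer: $3,362 − $1,568.60 = $1,793.40.
Bill 2, $9,984: deductible already satisfied, so patient's share is 30% × $9,984 = $2,995.20. OOP would hit $4,563.80 > $3,700, so the cap limits the patient to $3,700 − $1,568.60 = $2,131.40. Plan pays $9,984 − $2,131.40 = $7,852.60.
Bill 3, $261: 30% coinsurance on $261 = $78.30. OOP would hit $3,778.30 > $3,700, so the cap limits the patient to $3,700 − $3,700 = $0. Plan pays $261 − $0 = $261.
Insurer total = bills − patient's total = $13,607 − $3,700 = $9,907.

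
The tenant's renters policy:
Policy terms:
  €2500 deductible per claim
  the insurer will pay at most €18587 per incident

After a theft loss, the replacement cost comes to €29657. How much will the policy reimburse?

€18587

Subtract the deductible: €29657 − €2500 = €27157.
Since €27157 > €18587, the payout is capped at €18587.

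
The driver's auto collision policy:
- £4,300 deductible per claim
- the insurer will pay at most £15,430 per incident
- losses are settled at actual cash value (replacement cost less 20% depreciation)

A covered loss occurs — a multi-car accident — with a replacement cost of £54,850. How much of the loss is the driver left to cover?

Depreciate 20%: the covered value is £54,850 × 0.8 = £43,880.
After the deductible, £43,880 − £4,300 = £39,580 remains.
The £15,430 per-incident cap binds; insurer pays £15,430.
Out of pocket: £54,850 − £15,430 = £39,420.

£39,420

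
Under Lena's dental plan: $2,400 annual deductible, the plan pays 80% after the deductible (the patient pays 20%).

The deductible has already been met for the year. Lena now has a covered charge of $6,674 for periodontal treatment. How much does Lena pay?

With the deductible met, the entire $6,674 is subject to coinsurance.
Coinsurance: $6,674 × 20% = $1,334.80.

$1,334.80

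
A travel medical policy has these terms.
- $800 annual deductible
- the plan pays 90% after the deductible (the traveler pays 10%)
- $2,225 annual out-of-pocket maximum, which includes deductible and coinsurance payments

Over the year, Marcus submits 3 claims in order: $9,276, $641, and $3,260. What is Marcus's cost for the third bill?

$326

Claim 1 — $9,276: $800 to deductible, leaving $8,476; traveler's 10% is $847.60. Traveler pays $1,647.60; OOP now $1,647.60.
Claim 2 — $641: deductible met; 10% of $641 = $64.10. Cost to traveler: $64.10. OOP to date $1,711.70.
Claim 3 — $3,260: deductible met; 10% of $3,260 = $326. Cost to traveler: $326. OOP to date $2,037.70.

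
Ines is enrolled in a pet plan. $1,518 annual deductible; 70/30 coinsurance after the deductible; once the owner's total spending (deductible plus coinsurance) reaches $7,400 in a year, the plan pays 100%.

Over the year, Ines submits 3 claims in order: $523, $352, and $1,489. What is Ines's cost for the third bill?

$896.80

Bill 1, $523: all of it applies to the deductible. Owner owes $523 (running OOP $523).
Bill 2, $352: all of it applies to the deductible. Owner pays $352; OOP now $875.
Bill 3, $1,489: deductible takes $643, $846 remains; 30% of $846 = $253.80. Owner owes $896.80 (running OOP $1,771.80).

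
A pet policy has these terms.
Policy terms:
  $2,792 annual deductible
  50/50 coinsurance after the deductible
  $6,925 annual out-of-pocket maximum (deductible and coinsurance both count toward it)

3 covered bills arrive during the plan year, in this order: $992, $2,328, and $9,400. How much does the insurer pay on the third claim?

$5,531

Claim 1 ($992): entire amount goes to the deductible. Cost to owner: $992. OOP to date $992. Plan pays $992 − $992 = $0.
Claim 2 ($2,328): $1,800 to deductible, leaving $528; owner's 50% is $264. Owner owes $2,064 (running OOP $3,056). Insurer: $2,328 − $2,064 = $264.
Claim 3 ($9,400): 50% coinsurance on $9,400 = $4,700. That would push OOP to $7,756, over the $6,925 cap, so owner pays $6,925 − $3,056 = $3,869. Insurer: $9,400 − $3,869 = $5,531.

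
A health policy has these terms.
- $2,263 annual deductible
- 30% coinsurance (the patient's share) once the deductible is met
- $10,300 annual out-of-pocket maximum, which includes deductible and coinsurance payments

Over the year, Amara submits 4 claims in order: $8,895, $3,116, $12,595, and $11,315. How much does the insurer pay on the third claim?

$8,816.50

Claim 1 — $8,895: $2,263 to deductible, leaving $6,632; 30% of $6,632 = $1,989.60. Cost to patient: $4,252.60. OOP to date $4,252.60. Plan pays $8,895 − $4,252.60 = $4,642.40.
Claim 2 — $3,116: deductible met; 30% of $3,116 = $934.80. Cost to patient: $934.80. OOP to date $5,187.40. Insurer: $3,116 − $934.80 = $2,181.20.
Claim 3 — $12,595: deductible met; 30% of $12,595 = $3,778.50. Patient pays $3,778.50; OOP now $8,965.90. Plan pays $12,595 − $3,778.50 = $8,816.50.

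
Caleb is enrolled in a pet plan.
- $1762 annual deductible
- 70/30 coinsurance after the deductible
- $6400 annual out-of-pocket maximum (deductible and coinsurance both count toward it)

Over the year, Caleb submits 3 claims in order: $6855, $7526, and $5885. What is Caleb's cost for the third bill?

Claim 1 — $6855: deductible takes $1762, $5093 remains; owner's 30% is $1527.90. Owner pays $3289.90; OOP now $3289.90.
Claim 2 — $7526: deductible met; 30% of $7526 = $2257.80. Owner pays $2257.80; OOP now $5547.70.
Claim 3 — $5885: deductible already satisfied, so owner's share is 30% × $5885 = $1765.50. That would push OOP to $7313.20, over the $6400 cap, so owner pays $6400 − $5547.70 = $852.30.

$852.30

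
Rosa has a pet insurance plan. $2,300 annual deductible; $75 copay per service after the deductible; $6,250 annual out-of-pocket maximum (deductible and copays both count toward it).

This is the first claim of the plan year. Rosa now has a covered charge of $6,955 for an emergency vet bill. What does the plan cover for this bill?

$4,580

Nothing has been paid toward the $2,300 deductible, so the first $2,300 of this charge is applied there.
After the $2,300 deductible portion, $6,955 − $2,300 = $4,655 is subject to the copay.
Copay on this service: $75.
Owner responsibility before any cap: $2,300 + $75 = $2,375.
Year-to-date out-of-pocket becomes $0 + $2,375 = $2,375, still under the $6,250 maximum, so no cap applies.
Insurer pays the balance: $6,955 − $2,375 = $4,580.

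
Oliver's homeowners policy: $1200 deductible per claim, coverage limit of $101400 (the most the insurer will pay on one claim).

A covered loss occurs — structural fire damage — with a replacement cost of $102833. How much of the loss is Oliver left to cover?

Less the $1200 deductible: $102833 − $1200 = $101633.
The $101400 per-incident cap binds; insurer pays $101400.
The homeowner bears the rest of the original loss: $102833 − $101400 = $1433.

$1433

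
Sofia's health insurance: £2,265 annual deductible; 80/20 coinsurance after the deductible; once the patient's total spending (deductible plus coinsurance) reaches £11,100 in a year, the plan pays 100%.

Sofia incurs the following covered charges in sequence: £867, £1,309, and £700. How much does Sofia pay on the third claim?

£211.20

Claim 1 (£867): fully absorbed by the deductible. Patient pays £867; OOP now £867.
Claim 2 (£1,309): entire amount goes to the deductible. Cost to patient: £1,309. OOP to date £2,176.
Claim 3 (£700): £89 to deductible, leaving £611; 20% of £611 = £122.20. Patient pays £211.20; OOP now £2,387.20.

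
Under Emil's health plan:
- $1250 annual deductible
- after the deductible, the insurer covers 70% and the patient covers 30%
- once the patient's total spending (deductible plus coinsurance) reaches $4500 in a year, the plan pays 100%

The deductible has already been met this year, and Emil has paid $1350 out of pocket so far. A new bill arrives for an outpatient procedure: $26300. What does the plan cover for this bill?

The deductible is already satisfied, so the full bill goes to coinsurance.
30% of $26300 = $7890 falls to the patient.
That would bring total out-of-pocket to $9240, past the $4500 cap. The patient is capped at $4500 − $1350 = $3150 on this claim.
The insurer covers the remainder: $26300 − $3150 = $23150.

$23150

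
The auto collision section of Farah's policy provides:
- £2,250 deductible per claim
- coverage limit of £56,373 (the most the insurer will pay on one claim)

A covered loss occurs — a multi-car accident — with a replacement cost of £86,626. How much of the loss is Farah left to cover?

£30,253

Less the £2,250 deductible: £86,626 − £2,250 = £84,376.
Since £84,376 > £56,373, the payout is capped at £56,373.
Out of pocket: £86,626 − £56,373 = £30,253.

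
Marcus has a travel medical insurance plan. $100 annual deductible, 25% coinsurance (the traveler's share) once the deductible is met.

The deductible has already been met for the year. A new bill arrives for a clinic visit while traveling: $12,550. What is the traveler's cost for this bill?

The deductible is already satisfied, so the full bill goes to coinsurance.
25% of $12,550 = $3,137.50 falls to the traveler.

$3,137.50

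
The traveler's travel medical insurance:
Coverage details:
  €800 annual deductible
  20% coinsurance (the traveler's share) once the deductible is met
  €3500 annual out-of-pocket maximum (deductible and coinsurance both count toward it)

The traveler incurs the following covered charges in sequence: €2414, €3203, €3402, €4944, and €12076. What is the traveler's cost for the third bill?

€680.40

Claim 1 (€2414): €800 to deductible, leaving €1614; 20% of €1614 = €322.80. Traveler owes €1122.80 (running OOP €1122.80).
Claim 2 (€3203): deductible already satisfied, so traveler's share is 20% × €3203 = €640.60. Traveler pays €640.60; OOP now €1763.40.
Claim 3 (€3402): 20% coinsurance on €3402 = €680.40. Traveler pays €680.40; OOP now €2443.80.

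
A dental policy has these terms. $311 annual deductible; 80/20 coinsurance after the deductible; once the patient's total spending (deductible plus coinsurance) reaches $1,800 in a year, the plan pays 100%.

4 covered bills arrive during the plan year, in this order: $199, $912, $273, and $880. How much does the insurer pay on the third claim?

$218.40

#1 ($199): entire amount goes to the deductible. Patient owes $199 (running OOP $199). Insurer: $199 − $199 = $0.
#2 ($912): deductible takes $112, $800 remains; 20% of $800 = $160. Cost to patient: $272. OOP to date $471. Insurer: $912 − $272 = $640.
#3 ($273): deductible met; 20% of $273 = $54.60. Patient pays $54.60; OOP now $525.60. Plan pays $273 − $54.60 = $218.40.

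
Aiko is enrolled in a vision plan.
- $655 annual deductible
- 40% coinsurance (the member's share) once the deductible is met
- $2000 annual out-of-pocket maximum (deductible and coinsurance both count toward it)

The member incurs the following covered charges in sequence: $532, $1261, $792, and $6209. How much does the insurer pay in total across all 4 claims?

Claim 1 — $532: entire amount goes to the deductible. Cost to member: $532. OOP to date $532. Plan pays $532 − $532 = $0.
Claim 2 — $1261: $123 finishes the deductible; $1138 goes to coinsurance; coinsurance $1138 × 40% = $455.20. Member owes $578.20 (running OOP $1110.20). Insurer: $1261 − $578.20 = $682.80.
Claim 3 — $792: 40% coinsurance on $792 = $316.80. Cost to member: $316.80. OOP to date $1427. Insurer: $792 − $316.80 = $475.20.
Claim 4 — $6209: 40% coinsurance on $6209 = $2483.60. OOP would hit $3910.60 > $2000, so the cap limits the member to $2000 − $1427 = $573. Insurer: $6209 − $573 = $5636.
Insurer total: $0 + $682.80 + $475.20 + $5636 = $6794.

$6794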